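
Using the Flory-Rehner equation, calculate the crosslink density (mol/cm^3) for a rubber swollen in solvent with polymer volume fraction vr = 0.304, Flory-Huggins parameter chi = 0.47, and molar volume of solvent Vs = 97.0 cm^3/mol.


ln(1 - vr) = ln(1 - 0.304) = -0.3624
Numerator = -((-0.3624) + 0.304 + 0.47 * 0.304^2) = 0.0150
Denominator = 97.0 * (0.304^(1/3) - 0.304/2) = 50.4783
nu = 0.0150 / 50.4783 = 2.9656e-04 mol/cm^3

2.9656e-04 mol/cm^3


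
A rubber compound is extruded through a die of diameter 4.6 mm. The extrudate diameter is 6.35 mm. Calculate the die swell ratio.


Die swell ratio = D_extrudate / D_die
= 6.35 / 4.6
= 1.38

Die swell = 1.38


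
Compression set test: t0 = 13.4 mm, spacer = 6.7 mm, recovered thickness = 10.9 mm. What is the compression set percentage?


CS = (t0 - recovered) / (t0 - ts) * 100
= (13.4 - 10.9) / (13.4 - 6.7) * 100
= 2.5 / 6.7 * 100
= 37.3%

37.3%


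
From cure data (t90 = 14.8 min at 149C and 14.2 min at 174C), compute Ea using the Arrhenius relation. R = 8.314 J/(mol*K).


T1 = 422.15 K, T2 = 447.15 K
1/T1 - 1/T2 = 1.3244e-04
ln(t1/t2) = ln(14.8/14.2) = 0.0414
Ea = 8.314 * 0.0414 / 1.3244e-04 = 2597.9768 J/mol
Ea = 2.6 kJ/mol

2.6 kJ/mol


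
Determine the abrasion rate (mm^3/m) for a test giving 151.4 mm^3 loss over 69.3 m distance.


Rate = volume_loss / distance
= 151.4 / 69.3
= 2.185 mm^3/m

2.185 mm^3/m


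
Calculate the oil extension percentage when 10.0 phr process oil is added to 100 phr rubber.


Oil % = oil / (100 + oil) * 100
= 10.0 / (100 + 10.0) * 100
= 10.0 / 110.0 * 100
= 9.09%

9.09%


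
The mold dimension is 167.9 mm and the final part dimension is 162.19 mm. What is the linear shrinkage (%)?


Shrinkage = (mold - part) / mold * 100
= (167.9 - 162.19) / 167.9 * 100
= 5.71 / 167.9 * 100
= 3.4%

3.4%


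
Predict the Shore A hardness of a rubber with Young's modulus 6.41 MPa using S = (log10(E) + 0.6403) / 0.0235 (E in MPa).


log10(E) = 0.0235*S - 0.6403  =>  S = (log10(E) + 0.6403) / 0.0235
log10(6.41) = 0.806858
S = (0.806858 + 0.6403) / 0.0235 = 1.447158 / 0.0235
S = 61.6

Shore A = 61.6


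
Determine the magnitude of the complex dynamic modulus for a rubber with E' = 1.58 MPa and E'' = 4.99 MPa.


|E*| = sqrt(E'^2 + E''^2)
= sqrt(1.58^2 + 4.99^2)
= sqrt(2.4964 + 24.9001)
= 5.234 MPa

5.234 MPa


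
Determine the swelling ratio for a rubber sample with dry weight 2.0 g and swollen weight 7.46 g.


Q = W_swollen / W_dry
Q = 7.46 / 2.0
Q = 3.73

Q = 3.73


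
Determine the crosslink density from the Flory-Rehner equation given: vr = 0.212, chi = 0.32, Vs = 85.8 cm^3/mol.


ln(1 - vr) = ln(1 - 0.212) = -0.2383
Numerator = -((-0.2383) + 0.212 + 0.32 * 0.212^2) = 0.0119
Denominator = 85.8 * (0.212^(1/3) - 0.212/2) = 42.0654
nu = 0.0119 / 42.0654 = 2.8230e-04 mol/cm^3

2.8230e-04 mol/cm^3


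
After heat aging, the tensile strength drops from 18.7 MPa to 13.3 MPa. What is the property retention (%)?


Retention = aged / original * 100
= 13.3 / 18.7 * 100
= 71.1%

71.1%


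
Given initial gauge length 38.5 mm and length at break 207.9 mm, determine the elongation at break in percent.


Elongation = (Lf - L0) / L0 * 100
= (207.9 - 38.5) / 38.5 * 100
= 169.4 / 38.5 * 100
= 440.0%

440.0%


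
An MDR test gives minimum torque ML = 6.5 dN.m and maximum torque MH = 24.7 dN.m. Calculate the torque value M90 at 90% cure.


M90 = ML + 0.9 * (MH - ML)
M90 = 6.5 + 0.9 * (24.7 - 6.5)
M90 = 6.5 + 0.9 * 18.2
M90 = 22.88 dN.m

22.88 dN.m


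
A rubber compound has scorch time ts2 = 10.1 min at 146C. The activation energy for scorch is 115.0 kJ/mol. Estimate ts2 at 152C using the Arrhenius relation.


Convert temperatures: T1 = 146 + 273.15 = 419.15 K, T2 = 152 + 273.15 = 425.15 K
ts2_new = 10.1 * exp(115000 / 8.314 * (1/425.15 - 1/419.15))
1/T2 - 1/T1 = -3.3670e-05
ts2_new = 6.34 min

6.34 min


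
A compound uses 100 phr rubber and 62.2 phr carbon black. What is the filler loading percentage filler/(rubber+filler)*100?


Filler % = filler / (rubber + filler) * 100
= 62.2 / (100 + 62.2) * 100
= 62.2 / 162.2 * 100
= 38.35%

38.35%


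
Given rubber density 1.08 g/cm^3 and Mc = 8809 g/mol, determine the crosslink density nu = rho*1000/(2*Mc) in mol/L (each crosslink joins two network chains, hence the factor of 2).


nu = rho * 1000 / (2 * Mc)
nu = 1.08 * 1000 / (2 * 8809)
nu = 1080.0 / 17618
nu = 0.0613 mol/L

0.0613 mol/L


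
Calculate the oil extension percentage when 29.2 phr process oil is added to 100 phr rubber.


Oil % = oil / (100 + oil) * 100
= 29.2 / (100 + 29.2) * 100
= 29.2 / 129.2 * 100
= 22.6%

22.6%


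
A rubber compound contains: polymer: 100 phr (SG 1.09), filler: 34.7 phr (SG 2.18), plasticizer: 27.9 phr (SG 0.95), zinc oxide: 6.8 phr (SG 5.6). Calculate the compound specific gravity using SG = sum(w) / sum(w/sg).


Sum of weights = 169.4
Volume contributions:
  polymer: 100/1.09 = 91.7431
  filler: 34.7/2.18 = 15.9174
  plasticizer: 27.9/0.95 = 29.3684
  zinc oxide: 6.8/5.6 = 1.2143
Sum of volumes = 138.2433
SG = 169.4 / 138.2433 = 1.225

SG = 1.225


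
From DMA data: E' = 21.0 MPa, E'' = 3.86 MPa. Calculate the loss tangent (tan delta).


tan delta = E'' / E'
= 3.86 / 21.0
= 0.1838

tan delta = 0.1838


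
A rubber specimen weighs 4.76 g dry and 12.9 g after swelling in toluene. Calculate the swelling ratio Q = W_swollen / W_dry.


Q = W_swollen / W_dry
Q = 12.9 / 4.76
Q = 2.71

Q = 2.71


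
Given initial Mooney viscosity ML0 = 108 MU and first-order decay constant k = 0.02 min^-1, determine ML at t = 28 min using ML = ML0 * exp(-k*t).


ML = ML0 * exp(-k * t)
ML = 108 * exp(-0.02 * 28)
ML = 108 * 0.5712
ML = 61.69 MU

61.69 MU


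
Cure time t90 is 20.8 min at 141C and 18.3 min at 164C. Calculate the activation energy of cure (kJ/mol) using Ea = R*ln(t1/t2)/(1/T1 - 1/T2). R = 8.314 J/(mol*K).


T1 = 414.15 K, T2 = 437.15 K
1/T1 - 1/T2 = 1.2704e-04
ln(t1/t2) = ln(20.8/18.3) = 0.1281
Ea = 8.314 * 0.1281 / 1.2704e-04 = 8380.2399 J/mol
Ea = 8.38 kJ/mol

8.38 kJ/mol


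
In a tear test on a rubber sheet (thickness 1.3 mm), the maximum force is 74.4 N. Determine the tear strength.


Tear strength = force / thickness
= 74.4 / 1.3
= 57.23 N/mm

57.23 N/mm


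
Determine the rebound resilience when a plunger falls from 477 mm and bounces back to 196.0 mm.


Resilience = h_rebound / h_drop * 100
= 196.0 / 477 * 100
= 41.1%

41.1%


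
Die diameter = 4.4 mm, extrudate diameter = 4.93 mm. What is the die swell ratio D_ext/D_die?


Die swell ratio = D_extrudate / D_die
= 4.93 / 4.4
= 1.12

Die swell = 1.12


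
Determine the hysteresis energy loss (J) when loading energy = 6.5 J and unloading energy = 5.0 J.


Hysteresis loss = loading - unloading
= 6.5 - 5.0
= 1.5 J

1.5 J


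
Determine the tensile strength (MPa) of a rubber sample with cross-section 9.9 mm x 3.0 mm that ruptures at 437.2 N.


Area = width * thickness = 9.9 * 3.0 = 29.7 mm^2
TS = force / area = 437.2 / 29.7 = 14.72 MPa

14.72 MPa


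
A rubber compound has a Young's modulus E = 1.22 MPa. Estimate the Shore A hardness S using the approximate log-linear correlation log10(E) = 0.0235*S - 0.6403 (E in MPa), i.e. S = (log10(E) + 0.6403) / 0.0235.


log10(E) = 0.0235*S - 0.6403  =>  S = (log10(E) + 0.6403) / 0.0235
log10(1.22) = 0.086360
S = (0.086360 + 0.6403) / 0.0235 = 0.726660 / 0.0235
S = 30.9

Shore A = 30.9


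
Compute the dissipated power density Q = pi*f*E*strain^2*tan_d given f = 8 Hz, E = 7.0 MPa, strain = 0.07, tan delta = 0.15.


Q = pi * f * E * strain^2 * tan_d
= pi * 8 * 7.0 * 0.07^2 * 0.15
= pi * 8 * 7.0 * 0.0049 * 0.15
= 0.1293

Q = 0.1293


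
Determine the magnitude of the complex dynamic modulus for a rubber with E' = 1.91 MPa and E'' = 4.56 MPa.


|E*| = sqrt(E'^2 + E''^2)
= sqrt(1.91^2 + 4.56^2)
= sqrt(3.6481 + 20.7936)
= 4.944 MPa

4.944 MPa


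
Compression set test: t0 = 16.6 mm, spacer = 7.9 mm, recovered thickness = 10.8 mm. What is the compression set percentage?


CS = (t0 - recovered) / (t0 - ts) * 100
= (16.6 - 10.8) / (16.6 - 7.9) * 100
= 5.8 / 8.7 * 100
= 66.7%

66.7%


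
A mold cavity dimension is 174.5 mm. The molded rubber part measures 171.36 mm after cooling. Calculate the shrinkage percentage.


Shrinkage = (mold - part) / mold * 100
= (174.5 - 171.36) / 174.5 * 100
= 3.14 / 174.5 * 100
= 1.8%

1.8%


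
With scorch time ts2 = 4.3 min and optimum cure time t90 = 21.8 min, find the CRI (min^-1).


CRI = 100 / (t90 - ts2)
= 100 / (21.8 - 4.3)
= 100 / 17.5
= 5.71 min^-1

5.71 min^-1


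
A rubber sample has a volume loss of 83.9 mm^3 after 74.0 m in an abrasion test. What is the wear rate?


Rate = volume_loss / distance
= 83.9 / 74.0
= 1.134 mm^3/m

1.134 mm^3/m


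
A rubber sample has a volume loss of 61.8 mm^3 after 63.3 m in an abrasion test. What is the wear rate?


Rate = volume_loss / distance
= 61.8 / 63.3
= 0.976 mm^3/m

0.976 mm^3/m


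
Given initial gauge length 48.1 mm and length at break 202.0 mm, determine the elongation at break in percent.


Elongation = (Lf - L0) / L0 * 100
= (202.0 - 48.1) / 48.1 * 100
= 153.9 / 48.1 * 100
= 320.0%

320.0%


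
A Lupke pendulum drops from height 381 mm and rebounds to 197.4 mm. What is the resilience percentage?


Resilience = h_rebound / h_drop * 100
= 197.4 / 381 * 100
= 51.8%

51.8%


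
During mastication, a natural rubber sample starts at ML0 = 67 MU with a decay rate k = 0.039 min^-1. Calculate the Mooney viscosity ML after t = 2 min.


ML = ML0 * exp(-k * t)
ML = 67 * exp(-0.039 * 2)
ML = 67 * 0.9250
ML = 61.97 MU

61.97 MU


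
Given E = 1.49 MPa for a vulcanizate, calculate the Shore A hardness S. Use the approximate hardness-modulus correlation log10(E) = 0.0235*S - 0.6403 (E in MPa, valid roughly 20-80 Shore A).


log10(E) = 0.0235*S - 0.6403  =>  S = (log10(E) + 0.6403) / 0.0235
log10(1.49) = 0.173186
S = (0.173186 + 0.6403) / 0.0235 = 0.813486 / 0.0235
S = 34.6

Shore A = 34.6


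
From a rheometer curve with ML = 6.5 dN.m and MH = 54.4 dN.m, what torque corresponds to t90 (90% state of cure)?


M90 = ML + 0.9 * (MH - ML)
M90 = 6.5 + 0.9 * (54.4 - 6.5)
M90 = 6.5 + 0.9 * 47.9
M90 = 49.61 dN.m

49.61 dN.m


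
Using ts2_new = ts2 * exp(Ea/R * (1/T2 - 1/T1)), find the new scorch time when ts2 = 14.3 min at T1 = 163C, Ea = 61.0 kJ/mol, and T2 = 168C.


Convert temperatures: T1 = 163 + 273.15 = 436.15 K, T2 = 168 + 273.15 = 441.15 K
ts2_new = 14.3 * exp(61000 / 8.314 * (1/441.15 - 1/436.15))
1/T2 - 1/T1 = -2.5987e-05
ts2_new = 11.82 min

11.82 min


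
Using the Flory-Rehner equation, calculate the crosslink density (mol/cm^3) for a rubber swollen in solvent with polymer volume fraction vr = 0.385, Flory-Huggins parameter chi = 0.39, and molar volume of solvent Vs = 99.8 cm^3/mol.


ln(1 - vr) = ln(1 - 0.385) = -0.4861
Numerator = -((-0.4861) + 0.385 + 0.39 * 0.385^2) = 0.0433
Denominator = 99.8 * (0.385^(1/3) - 0.385/2) = 53.3909
nu = 0.0433 / 53.3909 = 8.1147e-04 mol/cm^3

8.1147e-04 mol/cm^3


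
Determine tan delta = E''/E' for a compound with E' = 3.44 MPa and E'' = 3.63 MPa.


tan delta = E'' / E'
= 3.63 / 3.44
= 1.0552

tan delta = 1.0552


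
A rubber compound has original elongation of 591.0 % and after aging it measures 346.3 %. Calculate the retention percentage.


Retention = aged / original * 100
= 346.3 / 591.0 * 100
= 58.6%

58.6%


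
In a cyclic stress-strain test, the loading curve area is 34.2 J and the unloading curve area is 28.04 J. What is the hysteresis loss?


Hysteresis loss = loading - unloading
= 34.2 - 28.04
= 6.16 J

6.16 J


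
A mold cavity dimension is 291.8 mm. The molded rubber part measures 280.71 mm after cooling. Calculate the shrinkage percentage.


Shrinkage = (mold - part) / mold * 100
= (291.8 - 280.71) / 291.8 * 100
= 11.09 / 291.8 * 100
= 3.8%

3.8%


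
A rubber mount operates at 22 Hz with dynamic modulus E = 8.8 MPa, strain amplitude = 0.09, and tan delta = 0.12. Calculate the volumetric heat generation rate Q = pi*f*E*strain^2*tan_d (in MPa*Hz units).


Q = pi * f * E * strain^2 * tan_d
= pi * 22 * 8.8 * 0.09^2 * 0.12
= pi * 22 * 8.8 * 0.0081 * 0.12
= 0.5912

Q = 0.5912


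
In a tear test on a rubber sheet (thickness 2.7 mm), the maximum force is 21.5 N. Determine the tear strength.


Tear strength = force / thickness
= 21.5 / 2.7
= 7.96 N/mm

7.96 N/mm


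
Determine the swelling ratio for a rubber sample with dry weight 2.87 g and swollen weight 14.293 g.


Q = W_swollen / W_dry
Q = 14.293 / 2.87
Q = 4.98

Q = 4.98


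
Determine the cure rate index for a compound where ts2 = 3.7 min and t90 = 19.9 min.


CRI = 100 / (t90 - ts2)
= 100 / (19.9 - 3.7)
= 100 / 16.2
= 6.17 min^-1

6.17 min^-1


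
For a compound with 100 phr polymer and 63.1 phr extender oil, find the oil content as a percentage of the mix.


Oil % = oil / (100 + oil) * 100
= 63.1 / (100 + 63.1) * 100
= 63.1 / 163.1 * 100
= 38.69%

38.69%


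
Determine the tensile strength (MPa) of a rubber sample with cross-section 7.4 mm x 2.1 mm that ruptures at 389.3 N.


Area = width * thickness = 7.4 * 2.1 = 15.54 mm^2
TS = force / area = 389.3 / 15.54 = 25.05 MPa

25.05 MPa


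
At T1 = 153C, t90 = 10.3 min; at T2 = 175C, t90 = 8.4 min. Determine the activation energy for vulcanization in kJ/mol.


T1 = 426.15 K, T2 = 448.15 K
1/T1 - 1/T2 = 1.1520e-04
ln(t1/t2) = ln(10.3/8.4) = 0.2039
Ea = 8.314 * 0.2039 / 1.1520e-04 = 14716.9028 J/mol
Ea = 14.72 kJ/mol

14.72 kJ/mol


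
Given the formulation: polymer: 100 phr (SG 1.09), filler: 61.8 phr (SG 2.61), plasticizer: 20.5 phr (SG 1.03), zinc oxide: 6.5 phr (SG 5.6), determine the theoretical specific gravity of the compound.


Sum of weights = 188.8
Volume contributions:
  polymer: 100/1.09 = 91.7431
  filler: 61.8/2.61 = 23.6782
  plasticizer: 20.5/1.03 = 19.9029
  zinc oxide: 6.5/5.6 = 1.1607
Sum of volumes = 136.4849
SG = 188.8 / 136.4849 = 1.383

SG = 1.383


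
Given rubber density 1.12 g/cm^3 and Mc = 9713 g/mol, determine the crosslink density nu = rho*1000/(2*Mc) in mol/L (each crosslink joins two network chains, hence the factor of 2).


nu = rho * 1000 / (2 * Mc)
nu = 1.12 * 1000 / (2 * 9713)
nu = 1120.0 / 19426
nu = 0.0577 mol/L

0.0577 mol/L


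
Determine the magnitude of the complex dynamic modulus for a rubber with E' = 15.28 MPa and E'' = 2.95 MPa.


|E*| = sqrt(E'^2 + E''^2)
= sqrt(15.28^2 + 2.95^2)
= sqrt(233.4784 + 8.7025)
= 15.562 MPa

15.562 MPa


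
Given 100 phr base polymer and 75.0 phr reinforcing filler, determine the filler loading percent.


Filler % = filler / (rubber + filler) * 100
= 75.0 / (100 + 75.0) * 100
= 75.0 / 175.0 * 100
= 42.86%

42.86%


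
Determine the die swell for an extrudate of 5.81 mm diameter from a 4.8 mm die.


Die swell ratio = D_extrudate / D_die
= 5.81 / 4.8
= 1.21

Die swell = 1.21


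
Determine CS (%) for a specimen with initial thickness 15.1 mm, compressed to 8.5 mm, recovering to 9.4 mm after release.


CS = (t0 - recovered) / (t0 - ts) * 100
= (15.1 - 9.4) / (15.1 - 8.5) * 100
= 5.7 / 6.6 * 100
= 86.4%

86.4%


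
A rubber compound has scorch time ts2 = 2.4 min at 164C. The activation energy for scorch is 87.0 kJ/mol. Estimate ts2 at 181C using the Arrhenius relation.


Convert temperatures: T1 = 164 + 273.15 = 437.15 K, T2 = 181 + 273.15 = 454.15 K
ts2_new = 2.4 * exp(87000 / 8.314 * (1/454.15 - 1/437.15))
1/T2 - 1/T1 = -8.5629e-05
ts2_new = 0.98 min

0.98 min


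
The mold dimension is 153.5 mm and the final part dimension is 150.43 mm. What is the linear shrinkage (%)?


Shrinkage = (mold - part) / mold * 100
= (153.5 - 150.43) / 153.5 * 100
= 3.07 / 153.5 * 100
= 2.0%

2.0%


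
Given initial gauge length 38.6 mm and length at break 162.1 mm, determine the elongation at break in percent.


Elongation = (Lf - L0) / L0 * 100
= (162.1 - 38.6) / 38.6 * 100
= 123.5 / 38.6 * 100
= 319.9%

319.9%


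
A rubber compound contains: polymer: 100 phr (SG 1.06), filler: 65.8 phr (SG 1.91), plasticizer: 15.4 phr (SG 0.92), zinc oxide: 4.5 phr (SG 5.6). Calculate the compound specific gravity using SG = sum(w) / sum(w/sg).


Sum of weights = 185.7
Volume contributions:
  polymer: 100/1.06 = 94.3396
  filler: 65.8/1.91 = 34.4503
  plasticizer: 15.4/0.92 = 16.7391
  zinc oxide: 4.5/5.6 = 0.8036
Sum of volumes = 146.3326
SG = 185.7 / 146.3326 = 1.269

SG = 1.269


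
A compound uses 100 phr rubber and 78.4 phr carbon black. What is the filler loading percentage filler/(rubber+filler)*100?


Filler % = filler / (rubber + filler) * 100
= 78.4 / (100 + 78.4) * 100
= 78.4 / 178.4 * 100
= 43.95%

43.95%


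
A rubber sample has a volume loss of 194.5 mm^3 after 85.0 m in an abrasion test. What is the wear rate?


Rate = volume_loss / distance
= 194.5 / 85.0
= 2.288 mm^3/m

2.288 mm^3/m


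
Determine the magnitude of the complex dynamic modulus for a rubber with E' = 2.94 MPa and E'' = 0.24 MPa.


|E*| = sqrt(E'^2 + E''^2)
= sqrt(2.94^2 + 0.24^2)
= sqrt(8.6436 + 0.0576)
= 2.95 MPa

2.95 MPa


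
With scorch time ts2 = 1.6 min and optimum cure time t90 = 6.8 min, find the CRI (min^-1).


CRI = 100 / (t90 - ts2)
= 100 / (6.8 - 1.6)
= 100 / 5.2
= 19.23 min^-1

19.23 min^-1


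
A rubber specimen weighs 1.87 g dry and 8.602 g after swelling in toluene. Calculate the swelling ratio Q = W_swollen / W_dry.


Q = W_swollen / W_dry
Q = 8.602 / 1.87
Q = 4.6

Q = 4.6


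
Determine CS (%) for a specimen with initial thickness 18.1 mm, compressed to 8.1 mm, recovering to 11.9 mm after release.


CS = (t0 - recovered) / (t0 - ts) * 100
= (18.1 - 11.9) / (18.1 - 8.1) * 100
= 6.2 / 10.0 * 100
= 62.0%

62.0%


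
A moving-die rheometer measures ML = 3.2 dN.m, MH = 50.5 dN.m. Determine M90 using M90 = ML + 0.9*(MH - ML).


M90 = ML + 0.9 * (MH - ML)
M90 = 3.2 + 0.9 * (50.5 - 3.2)
M90 = 3.2 + 0.9 * 47.3
M90 = 45.77 dN.m

45.77 dN.m


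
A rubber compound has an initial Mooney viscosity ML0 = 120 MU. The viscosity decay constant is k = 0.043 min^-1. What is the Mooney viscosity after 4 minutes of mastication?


ML = ML0 * exp(-k * t)
ML = 120 * exp(-0.043 * 4)
ML = 120 * 0.8420
ML = 101.04 MU

101.04 MU


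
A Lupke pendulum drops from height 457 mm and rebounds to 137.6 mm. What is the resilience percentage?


Resilience = h_rebound / h_drop * 100
= 137.6 / 457 * 100
= 30.1%

30.1%


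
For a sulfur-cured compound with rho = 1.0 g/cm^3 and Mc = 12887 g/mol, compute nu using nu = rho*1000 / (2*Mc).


nu = rho * 1000 / (2 * Mc)
nu = 1.0 * 1000 / (2 * 12887)
nu = 1000.0 / 25774
nu = 0.0388 mol/L

0.0388 mol/L


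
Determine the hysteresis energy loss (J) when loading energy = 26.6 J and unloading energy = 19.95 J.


Hysteresis loss = loading - unloading
= 26.6 - 19.95
= 6.65 J

6.65 J


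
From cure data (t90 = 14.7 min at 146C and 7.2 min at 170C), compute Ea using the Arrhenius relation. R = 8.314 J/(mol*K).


T1 = 419.15 K, T2 = 443.15 K
1/T1 - 1/T2 = 1.2921e-04
ln(t1/t2) = ln(14.7/7.2) = 0.7138
Ea = 8.314 * 0.7138 / 1.2921e-04 = 45927.7472 J/mol
Ea = 45.93 kJ/mol

45.93 kJ/mol


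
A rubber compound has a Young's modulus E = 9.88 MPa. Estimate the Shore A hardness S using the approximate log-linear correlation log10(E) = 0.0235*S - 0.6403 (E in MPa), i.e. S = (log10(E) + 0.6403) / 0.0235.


log10(E) = 0.0235*S - 0.6403  =>  S = (log10(E) + 0.6403) / 0.0235
log10(9.88) = 0.994757
S = (0.994757 + 0.6403) / 0.0235 = 1.635057 / 0.0235
S = 69.6

Shore A = 69.6


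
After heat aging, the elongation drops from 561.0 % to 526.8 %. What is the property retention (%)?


Retention = aged / original * 100
= 526.8 / 561.0 * 100
= 93.9%

93.9%


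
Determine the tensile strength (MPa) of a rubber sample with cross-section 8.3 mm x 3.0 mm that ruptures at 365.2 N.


Area = width * thickness = 8.3 * 3.0 = 24.9 mm^2
TS = force / area = 365.2 / 24.9 = 14.67 MPa

14.67 MPa


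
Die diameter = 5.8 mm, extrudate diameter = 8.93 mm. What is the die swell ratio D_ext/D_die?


Die swell ratio = D_extrudate / D_die
= 8.93 / 5.8
= 1.54

Die swell = 1.54


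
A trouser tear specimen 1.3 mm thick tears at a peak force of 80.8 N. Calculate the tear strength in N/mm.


Tear strength = force / thickness
= 80.8 / 1.3
= 62.15 N/mm

62.15 N/mm


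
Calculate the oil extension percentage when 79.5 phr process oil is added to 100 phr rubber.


Oil % = oil / (100 + oil) * 100
= 79.5 / (100 + 79.5) * 100
= 79.5 / 179.5 * 100
= 44.29%

44.29%


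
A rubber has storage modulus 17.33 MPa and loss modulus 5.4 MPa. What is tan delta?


tan delta = E'' / E'
= 5.4 / 17.33
= 0.3116

tan delta = 0.3116


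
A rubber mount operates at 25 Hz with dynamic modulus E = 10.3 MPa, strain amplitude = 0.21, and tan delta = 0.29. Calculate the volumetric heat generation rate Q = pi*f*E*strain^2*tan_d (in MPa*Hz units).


Q = pi * f * E * strain^2 * tan_d
= pi * 25 * 10.3 * 0.21^2 * 0.29
= pi * 25 * 10.3 * 0.0441 * 0.29
= 10.3458

Q = 10.3458


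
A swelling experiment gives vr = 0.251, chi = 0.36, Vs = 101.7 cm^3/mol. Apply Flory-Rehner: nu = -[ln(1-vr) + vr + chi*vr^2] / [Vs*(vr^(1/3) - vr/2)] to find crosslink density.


ln(1 - vr) = ln(1 - 0.251) = -0.2890
Numerator = -((-0.2890) + 0.251 + 0.36 * 0.251^2) = 0.0153
Denominator = 101.7 * (0.251^(1/3) - 0.251/2) = 51.3889
nu = 0.0153 / 51.3889 = 2.9843e-04 mol/cm^3

2.9843e-04 mol/cm^3


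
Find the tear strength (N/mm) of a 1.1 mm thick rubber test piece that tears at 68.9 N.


Tear strength = force / thickness
= 68.9 / 1.1
= 62.64 N/mm

62.64 N/mm


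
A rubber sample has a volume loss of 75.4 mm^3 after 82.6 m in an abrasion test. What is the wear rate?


Rate = volume_loss / distance
= 75.4 / 82.6
= 0.913 mm^3/m

0.913 mm^3/m


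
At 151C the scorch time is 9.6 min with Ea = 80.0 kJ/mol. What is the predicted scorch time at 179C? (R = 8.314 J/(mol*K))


Convert temperatures: T1 = 151 + 273.15 = 424.15 K, T2 = 179 + 273.15 = 452.15 K
ts2_new = 9.6 * exp(80000 / 8.314 * (1/452.15 - 1/424.15))
1/T2 - 1/T1 = -1.4600e-04
ts2_new = 2.36 min

2.36 min


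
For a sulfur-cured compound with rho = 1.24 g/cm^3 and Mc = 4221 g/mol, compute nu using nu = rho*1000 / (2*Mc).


nu = rho * 1000 / (2 * Mc)
nu = 1.24 * 1000 / (2 * 4221)
nu = 1240.0 / 8442
nu = 0.1469 mol/L

0.1469 mol/L


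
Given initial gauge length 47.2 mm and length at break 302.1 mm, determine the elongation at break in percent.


Elongation = (Lf - L0) / L0 * 100
= (302.1 - 47.2) / 47.2 * 100
= 254.9 / 47.2 * 100
= 540.0%

540.0%


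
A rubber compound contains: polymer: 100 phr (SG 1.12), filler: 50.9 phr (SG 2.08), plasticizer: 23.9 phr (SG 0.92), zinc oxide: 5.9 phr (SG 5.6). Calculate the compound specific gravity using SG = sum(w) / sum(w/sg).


Sum of weights = 180.7
Volume contributions:
  polymer: 100/1.12 = 89.2857
  filler: 50.9/2.08 = 24.4712
  plasticizer: 23.9/0.92 = 25.9783
  zinc oxide: 5.9/5.6 = 1.0536
Sum of volumes = 140.7887
SG = 180.7 / 140.7887 = 1.283

SG = 1.283


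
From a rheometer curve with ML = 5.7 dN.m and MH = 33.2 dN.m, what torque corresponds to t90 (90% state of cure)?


M90 = ML + 0.9 * (MH - ML)
M90 = 5.7 + 0.9 * (33.2 - 5.7)
M90 = 5.7 + 0.9 * 27.5
M90 = 30.45 dN.m

30.45 dN.m


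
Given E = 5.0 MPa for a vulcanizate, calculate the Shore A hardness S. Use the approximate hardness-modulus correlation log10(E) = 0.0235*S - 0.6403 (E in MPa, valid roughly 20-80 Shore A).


log10(E) = 0.0235*S - 0.6403  =>  S = (log10(E) + 0.6403) / 0.0235
log10(5.0) = 0.698970
S = (0.698970 + 0.6403) / 0.0235 = 1.339270 / 0.0235
S = 57.0

Shore A = 57.0


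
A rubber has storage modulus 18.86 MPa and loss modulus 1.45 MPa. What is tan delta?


tan delta = E'' / E'
= 1.45 / 18.86
= 0.0769

tan delta = 0.0769


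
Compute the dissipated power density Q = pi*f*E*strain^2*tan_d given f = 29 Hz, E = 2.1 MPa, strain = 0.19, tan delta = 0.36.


Q = pi * f * E * strain^2 * tan_d
= pi * 29 * 2.1 * 0.19^2 * 0.36
= pi * 29 * 2.1 * 0.0361 * 0.36
= 2.4864

Q = 2.4864


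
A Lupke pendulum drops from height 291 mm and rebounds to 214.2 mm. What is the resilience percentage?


Resilience = h_rebound / h_drop * 100
= 214.2 / 291 * 100
= 73.6%

73.6%


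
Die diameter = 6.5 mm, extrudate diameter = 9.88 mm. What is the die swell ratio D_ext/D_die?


Die swell ratio = D_extrudate / D_die
= 9.88 / 6.5
= 1.52

Die swell = 1.52


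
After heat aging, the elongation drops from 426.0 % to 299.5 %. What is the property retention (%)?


Retention = aged / original * 100
= 299.5 / 426.0 * 100
= 70.3%

70.3%


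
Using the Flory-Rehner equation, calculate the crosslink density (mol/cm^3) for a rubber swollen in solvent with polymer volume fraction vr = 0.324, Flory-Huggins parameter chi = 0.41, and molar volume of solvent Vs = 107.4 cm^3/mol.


ln(1 - vr) = ln(1 - 0.324) = -0.3916
Numerator = -((-0.3916) + 0.324 + 0.41 * 0.324^2) = 0.0245
Denominator = 107.4 * (0.324^(1/3) - 0.324/2) = 56.3666
nu = 0.0245 / 56.3666 = 4.3505e-04 mol/cm^3

4.3505e-04 mol/cm^3


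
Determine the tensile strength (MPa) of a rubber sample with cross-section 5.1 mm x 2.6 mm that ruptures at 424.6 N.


Area = width * thickness = 5.1 * 2.6 = 13.26 mm^2
TS = force / area = 424.6 / 13.26 = 32.02 MPa

32.02 MPa


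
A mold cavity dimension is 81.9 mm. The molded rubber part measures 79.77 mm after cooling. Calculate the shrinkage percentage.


Shrinkage = (mold - part) / mold * 100
= (81.9 - 79.77) / 81.9 * 100
= 2.13 / 81.9 * 100
= 2.6%

2.6%


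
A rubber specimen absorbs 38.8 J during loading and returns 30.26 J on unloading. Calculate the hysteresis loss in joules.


Hysteresis loss = loading - unloading
= 38.8 - 30.26
= 8.54 J

8.54 J


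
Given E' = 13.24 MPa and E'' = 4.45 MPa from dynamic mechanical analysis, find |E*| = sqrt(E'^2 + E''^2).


|E*| = sqrt(E'^2 + E''^2)
= sqrt(13.24^2 + 4.45^2)
= sqrt(175.2976 + 19.8025)
= 13.968 MPa

13.968 MPa


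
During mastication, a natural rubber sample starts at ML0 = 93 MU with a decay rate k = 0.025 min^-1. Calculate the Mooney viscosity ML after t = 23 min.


ML = ML0 * exp(-k * t)
ML = 93 * exp(-0.025 * 23)
ML = 93 * 0.5627
ML = 52.33 MU

52.33 MU


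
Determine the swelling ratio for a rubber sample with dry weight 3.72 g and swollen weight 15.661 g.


Q = W_swollen / W_dry
Q = 15.661 / 3.72
Q = 4.21

Q = 4.21


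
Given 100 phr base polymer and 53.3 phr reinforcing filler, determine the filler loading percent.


Filler % = filler / (rubber + filler) * 100
= 53.3 / (100 + 53.3) * 100
= 53.3 / 153.3 * 100
= 34.77%

34.77%


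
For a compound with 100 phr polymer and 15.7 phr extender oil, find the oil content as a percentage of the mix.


Oil % = oil / (100 + oil) * 100
= 15.7 / (100 + 15.7) * 100
= 15.7 / 115.7 * 100
= 13.57%

13.57%


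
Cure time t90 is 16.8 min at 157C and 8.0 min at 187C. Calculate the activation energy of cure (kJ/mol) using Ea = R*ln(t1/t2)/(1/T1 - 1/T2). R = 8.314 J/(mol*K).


T1 = 430.15 K, T2 = 460.15 K
1/T1 - 1/T2 = 1.5157e-04
ln(t1/t2) = ln(16.8/8.0) = 0.7419
Ea = 8.314 * 0.7419 / 1.5157e-04 = 40698.2139 J/mol
Ea = 40.7 kJ/mol

40.7 kJ/mol


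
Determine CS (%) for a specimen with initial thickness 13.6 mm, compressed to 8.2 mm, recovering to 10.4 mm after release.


CS = (t0 - recovered) / (t0 - ts) * 100
= (13.6 - 10.4) / (13.6 - 8.2) * 100
= 3.2 / 5.4 * 100
= 59.3%

59.3%


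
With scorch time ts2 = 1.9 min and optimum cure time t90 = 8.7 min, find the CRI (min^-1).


CRI = 100 / (t90 - ts2)
= 100 / (8.7 - 1.9)
= 100 / 6.8
= 14.71 min^-1

14.71 min^-1


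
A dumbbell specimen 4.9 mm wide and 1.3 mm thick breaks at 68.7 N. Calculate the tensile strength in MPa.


Area = width * thickness = 4.9 * 1.3 = 6.37 mm^2
TS = force / area = 68.7 / 6.37 = 10.78 MPa

10.78 MPa


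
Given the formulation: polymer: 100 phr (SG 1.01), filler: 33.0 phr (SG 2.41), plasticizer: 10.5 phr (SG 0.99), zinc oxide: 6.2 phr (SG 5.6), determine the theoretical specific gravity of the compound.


Sum of weights = 149.7
Volume contributions:
  polymer: 100/1.01 = 99.0099
  filler: 33.0/2.41 = 13.6929
  plasticizer: 10.5/0.99 = 10.6061
  zinc oxide: 6.2/5.6 = 1.1071
Sum of volumes = 124.4161
SG = 149.7 / 124.4161 = 1.203

SG = 1.203


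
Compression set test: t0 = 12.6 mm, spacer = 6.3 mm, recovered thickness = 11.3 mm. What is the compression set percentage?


CS = (t0 - recovered) / (t0 - ts) * 100
= (12.6 - 11.3) / (12.6 - 6.3) * 100
= 1.3 / 6.3 * 100
= 20.6%

20.6%


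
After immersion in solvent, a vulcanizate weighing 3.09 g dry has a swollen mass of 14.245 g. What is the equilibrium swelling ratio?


Q = W_swollen / W_dry
Q = 14.245 / 3.09
Q = 4.61

Q = 4.61


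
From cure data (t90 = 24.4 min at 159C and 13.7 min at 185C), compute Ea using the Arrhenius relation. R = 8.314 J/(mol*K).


T1 = 432.15 K, T2 = 458.15 K
1/T1 - 1/T2 = 1.3132e-04
ln(t1/t2) = ln(24.4/13.7) = 0.5772
Ea = 8.314 * 0.5772 / 1.3132e-04 = 36542.2805 J/mol
Ea = 36.54 kJ/mol

36.54 kJ/mol


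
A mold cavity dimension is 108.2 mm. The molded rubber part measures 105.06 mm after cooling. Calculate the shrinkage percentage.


Shrinkage = (mold - part) / mold * 100
= (108.2 - 105.06) / 108.2 * 100
= 3.14 / 108.2 * 100
= 2.9%

2.9%


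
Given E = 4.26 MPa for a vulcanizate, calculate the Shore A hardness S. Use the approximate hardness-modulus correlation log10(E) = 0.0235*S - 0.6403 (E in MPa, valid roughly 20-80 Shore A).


log10(E) = 0.0235*S - 0.6403  =>  S = (log10(E) + 0.6403) / 0.0235
log10(4.26) = 0.629410
S = (0.629410 + 0.6403) / 0.0235 = 1.269710 / 0.0235
S = 54.0

Shore A = 54.0


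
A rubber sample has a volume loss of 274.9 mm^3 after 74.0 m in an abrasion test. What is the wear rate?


Rate = volume_loss / distance
= 274.9 / 74.0
= 3.715 mm^3/m

3.715 mm^3/m


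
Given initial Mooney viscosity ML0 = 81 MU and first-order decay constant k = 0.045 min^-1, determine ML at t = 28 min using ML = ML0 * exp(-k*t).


ML = ML0 * exp(-k * t)
ML = 81 * exp(-0.045 * 28)
ML = 81 * 0.2837
ML = 22.98 MU

22.98 MU


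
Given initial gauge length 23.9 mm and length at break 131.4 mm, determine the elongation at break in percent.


Elongation = (Lf - L0) / L0 * 100
= (131.4 - 23.9) / 23.9 * 100
= 107.5 / 23.9 * 100
= 449.8%

449.8%


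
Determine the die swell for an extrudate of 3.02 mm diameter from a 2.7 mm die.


Die swell ratio = D_extrudate / D_die
= 3.02 / 2.7
= 1.119

Die swell = 1.119


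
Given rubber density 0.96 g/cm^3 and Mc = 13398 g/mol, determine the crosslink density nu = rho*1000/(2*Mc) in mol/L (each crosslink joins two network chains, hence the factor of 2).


nu = rho * 1000 / (2 * Mc)
nu = 0.96 * 1000 / (2 * 13398)
nu = 960.0 / 26796
nu = 0.0358 mol/L

0.0358 mol/L


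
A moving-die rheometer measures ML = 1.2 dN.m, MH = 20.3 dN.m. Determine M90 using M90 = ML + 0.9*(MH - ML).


M90 = ML + 0.9 * (MH - ML)
M90 = 1.2 + 0.9 * (20.3 - 1.2)
M90 = 1.2 + 0.9 * 19.1
M90 = 18.39 dN.m

18.39 dN.m


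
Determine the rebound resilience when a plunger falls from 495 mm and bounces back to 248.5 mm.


Resilience = h_rebound / h_drop * 100
= 248.5 / 495 * 100
= 50.2%

50.2%


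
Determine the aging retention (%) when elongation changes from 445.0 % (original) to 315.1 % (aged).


Retention = aged / original * 100
= 315.1 / 445.0 * 100
= 70.8%

70.8%


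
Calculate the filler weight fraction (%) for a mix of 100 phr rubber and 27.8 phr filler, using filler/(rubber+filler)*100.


Filler % = filler / (rubber + filler) * 100
= 27.8 / (100 + 27.8) * 100
= 27.8 / 127.8 * 100
= 21.75%

21.75%


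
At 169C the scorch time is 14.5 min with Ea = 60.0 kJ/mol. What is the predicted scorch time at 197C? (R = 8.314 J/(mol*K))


Convert temperatures: T1 = 169 + 273.15 = 442.15 K, T2 = 197 + 273.15 = 470.15 K
ts2_new = 14.5 * exp(60000 / 8.314 * (1/470.15 - 1/442.15))
1/T2 - 1/T1 = -1.3470e-04
ts2_new = 5.49 min

5.49 min


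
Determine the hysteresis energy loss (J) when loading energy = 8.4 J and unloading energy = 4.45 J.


Hysteresis loss = loading - unloading
= 8.4 - 4.45
= 3.95 J

3.95 J


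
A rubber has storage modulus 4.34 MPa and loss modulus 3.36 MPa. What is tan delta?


tan delta = E'' / E'
= 3.36 / 4.34
= 0.7742

tan delta = 0.7742


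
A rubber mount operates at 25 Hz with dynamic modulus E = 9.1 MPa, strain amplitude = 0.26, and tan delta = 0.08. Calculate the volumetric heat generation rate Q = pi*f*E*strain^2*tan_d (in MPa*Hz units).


Q = pi * f * E * strain^2 * tan_d
= pi * 25 * 9.1 * 0.26^2 * 0.08
= pi * 25 * 9.1 * 0.0676 * 0.08
= 3.8652

Q = 3.8652


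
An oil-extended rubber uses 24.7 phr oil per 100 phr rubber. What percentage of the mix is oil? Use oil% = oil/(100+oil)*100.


Oil % = oil / (100 + oil) * 100
= 24.7 / (100 + 24.7) * 100
= 24.7 / 124.7 * 100
= 19.81%

19.81%


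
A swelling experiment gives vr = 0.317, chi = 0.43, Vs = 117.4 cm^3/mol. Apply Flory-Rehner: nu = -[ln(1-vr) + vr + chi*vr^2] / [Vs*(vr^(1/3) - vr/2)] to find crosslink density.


ln(1 - vr) = ln(1 - 0.317) = -0.3813
Numerator = -((-0.3813) + 0.317 + 0.43 * 0.317^2) = 0.0211
Denominator = 117.4 * (0.317^(1/3) - 0.317/2) = 61.4408
nu = 0.0211 / 61.4408 = 3.4261e-04 mol/cm^3

3.4261e-04 mol/cm^3


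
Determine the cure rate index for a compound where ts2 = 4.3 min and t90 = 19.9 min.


CRI = 100 / (t90 - ts2)
= 100 / (19.9 - 4.3)
= 100 / 15.6
= 6.41 min^-1

6.41 min^-1


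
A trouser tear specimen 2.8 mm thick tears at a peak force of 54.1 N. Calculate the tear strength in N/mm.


Tear strength = force / thickness
= 54.1 / 2.8
= 19.32 N/mm

19.32 N/mm


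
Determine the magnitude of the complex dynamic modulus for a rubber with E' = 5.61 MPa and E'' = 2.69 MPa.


|E*| = sqrt(E'^2 + E''^2)
= sqrt(5.61^2 + 2.69^2)
= sqrt(31.4721 + 7.2361)
= 6.222 MPa

6.222 MPa


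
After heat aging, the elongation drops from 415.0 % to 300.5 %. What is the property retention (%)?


Retention = aged / original * 100
= 300.5 / 415.0 * 100
= 72.4%

72.4%


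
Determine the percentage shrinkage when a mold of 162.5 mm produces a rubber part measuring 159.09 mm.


Shrinkage = (mold - part) / mold * 100
= (162.5 - 159.09) / 162.5 * 100
= 3.41 / 162.5 * 100
= 2.1%

2.1%


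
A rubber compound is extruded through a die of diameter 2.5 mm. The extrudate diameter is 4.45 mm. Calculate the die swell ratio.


Die swell ratio = D_extrudate / D_die
= 4.45 / 2.5
= 1.78

Die swell = 1.78


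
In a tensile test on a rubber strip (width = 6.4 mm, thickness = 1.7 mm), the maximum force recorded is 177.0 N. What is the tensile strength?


Area = width * thickness = 6.4 * 1.7 = 10.88 mm^2
TS = force / area = 177.0 / 10.88 = 16.27 MPa

16.27 MPa


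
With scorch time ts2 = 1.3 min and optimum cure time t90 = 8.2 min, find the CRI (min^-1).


CRI = 100 / (t90 - ts2)
= 100 / (8.2 - 1.3)
= 100 / 6.9
= 14.49 min^-1

14.49 min^-1


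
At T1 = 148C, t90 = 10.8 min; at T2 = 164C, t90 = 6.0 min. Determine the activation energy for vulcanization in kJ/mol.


T1 = 421.15 K, T2 = 437.15 K
1/T1 - 1/T2 = 8.6907e-05
ln(t1/t2) = ln(10.8/6.0) = 0.5878
Ea = 8.314 * 0.5878 / 8.6907e-05 = 56231.1615 J/mol
Ea = 56.23 kJ/mol

56.23 kJ/mol


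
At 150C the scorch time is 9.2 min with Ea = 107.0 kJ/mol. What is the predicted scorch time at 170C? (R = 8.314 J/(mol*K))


Convert temperatures: T1 = 150 + 273.15 = 423.15 K, T2 = 170 + 273.15 = 443.15 K
ts2_new = 9.2 * exp(107000 / 8.314 * (1/443.15 - 1/423.15))
1/T2 - 1/T1 = -1.0666e-04
ts2_new = 2.33 min

2.33 min


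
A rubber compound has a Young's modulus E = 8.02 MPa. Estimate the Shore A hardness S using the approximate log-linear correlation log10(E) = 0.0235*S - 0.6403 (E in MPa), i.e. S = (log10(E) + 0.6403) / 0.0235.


log10(E) = 0.0235*S - 0.6403  =>  S = (log10(E) + 0.6403) / 0.0235
log10(8.02) = 0.904174
S = (0.904174 + 0.6403) / 0.0235 = 1.544474 / 0.0235
S = 65.7

Shore A = 65.7


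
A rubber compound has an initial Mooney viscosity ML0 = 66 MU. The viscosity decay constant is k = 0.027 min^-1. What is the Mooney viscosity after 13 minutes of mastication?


ML = ML0 * exp(-k * t)
ML = 66 * exp(-0.027 * 13)
ML = 66 * 0.7040
ML = 46.46 MU

46.46 MU


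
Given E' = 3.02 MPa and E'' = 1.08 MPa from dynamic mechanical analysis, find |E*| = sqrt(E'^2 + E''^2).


|E*| = sqrt(E'^2 + E''^2)
= sqrt(3.02^2 + 1.08^2)
= sqrt(9.1204 + 1.1664)
= 3.207 MPa

3.207 MPa


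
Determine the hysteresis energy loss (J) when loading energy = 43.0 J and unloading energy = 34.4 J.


Hysteresis loss = loading - unloading
= 43.0 - 34.4
= 8.6 J

8.6 J


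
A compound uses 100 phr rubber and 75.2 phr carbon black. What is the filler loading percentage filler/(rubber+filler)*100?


Filler % = filler / (rubber + filler) * 100
= 75.2 / (100 + 75.2) * 100
= 75.2 / 175.2 * 100
= 42.92%

42.92%


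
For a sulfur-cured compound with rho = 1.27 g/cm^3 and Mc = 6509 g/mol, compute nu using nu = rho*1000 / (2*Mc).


nu = rho * 1000 / (2 * Mc)
nu = 1.27 * 1000 / (2 * 6509)
nu = 1270.0 / 13018
nu = 0.0976 mol/L

0.0976 mol/L


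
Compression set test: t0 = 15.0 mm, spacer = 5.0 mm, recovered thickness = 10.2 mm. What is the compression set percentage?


CS = (t0 - recovered) / (t0 - ts) * 100
= (15.0 - 10.2) / (15.0 - 5.0) * 100
= 4.8 / 10.0 * 100
= 48.0%

48.0%


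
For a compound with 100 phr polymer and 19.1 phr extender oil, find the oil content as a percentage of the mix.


Oil % = oil / (100 + oil) * 100
= 19.1 / (100 + 19.1) * 100
= 19.1 / 119.1 * 100
= 16.04%

16.04%


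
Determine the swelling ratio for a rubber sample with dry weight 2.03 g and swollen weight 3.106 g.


Q = W_swollen / W_dry
Q = 3.106 / 2.03
Q = 1.53

Q = 1.53


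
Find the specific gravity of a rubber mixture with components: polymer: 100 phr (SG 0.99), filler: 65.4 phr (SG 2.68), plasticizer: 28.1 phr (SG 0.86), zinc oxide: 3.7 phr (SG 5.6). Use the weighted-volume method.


Sum of weights = 197.2
Volume contributions:
  polymer: 100/0.99 = 101.0101
  filler: 65.4/2.68 = 24.4030
  plasticizer: 28.1/0.86 = 32.6744
  zinc oxide: 3.7/5.6 = 0.6607
Sum of volumes = 158.7482
SG = 197.2 / 158.7482 = 1.242

SG = 1.242


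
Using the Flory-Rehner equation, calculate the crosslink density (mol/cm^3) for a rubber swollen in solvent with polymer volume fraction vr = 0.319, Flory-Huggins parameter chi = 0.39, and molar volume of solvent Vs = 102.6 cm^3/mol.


ln(1 - vr) = ln(1 - 0.319) = -0.3842
Numerator = -((-0.3842) + 0.319 + 0.39 * 0.319^2) = 0.0255
Denominator = 102.6 * (0.319^(1/3) - 0.319/2) = 53.7395
nu = 0.0255 / 53.7395 = 4.7463e-04 mol/cm^3

4.7463e-04 mol/cm^3


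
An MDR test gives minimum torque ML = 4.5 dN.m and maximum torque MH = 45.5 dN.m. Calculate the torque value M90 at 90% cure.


M90 = ML + 0.9 * (MH - ML)
M90 = 4.5 + 0.9 * (45.5 - 4.5)
M90 = 4.5 + 0.9 * 41.0
M90 = 41.4 dN.m

41.4 dN.m


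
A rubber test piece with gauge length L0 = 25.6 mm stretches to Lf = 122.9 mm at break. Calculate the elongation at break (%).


Elongation = (Lf - L0) / L0 * 100
= (122.9 - 25.6) / 25.6 * 100
= 97.3 / 25.6 * 100
= 380.1%

380.1%


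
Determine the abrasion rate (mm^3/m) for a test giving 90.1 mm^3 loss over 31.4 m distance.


Rate = volume_loss / distance
= 90.1 / 31.4
= 2.869 mm^3/m

2.869 mm^3/m


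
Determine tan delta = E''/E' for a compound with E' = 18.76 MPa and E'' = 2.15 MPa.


tan delta = E'' / E'
= 2.15 / 18.76
= 0.1146

tan delta = 0.1146


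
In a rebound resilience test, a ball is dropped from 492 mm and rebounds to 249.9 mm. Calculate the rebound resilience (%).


Resilience = h_rebound / h_drop * 100
= 249.9 / 492 * 100
= 50.8%

50.8%
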